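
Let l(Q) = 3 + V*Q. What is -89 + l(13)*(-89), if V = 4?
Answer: -4984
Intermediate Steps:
l(Q) = 3 + 4*Q
-89 + l(13)*(-89) = -89 + (3 + 4*13)*(-89) = -89 + (3 + 52)*(-89) = -89 + 55*(-89) = -89 - 4895 = -4984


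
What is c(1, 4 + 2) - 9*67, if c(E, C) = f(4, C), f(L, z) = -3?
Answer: -606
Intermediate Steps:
c(E, C) = -3
c(1, 4 + 2) - 9*67 = -3 - 9*67 = -3 - 603 = -606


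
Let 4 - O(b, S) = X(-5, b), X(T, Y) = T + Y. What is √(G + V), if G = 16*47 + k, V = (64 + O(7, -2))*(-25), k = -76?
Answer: I*√974 ≈ 31.209*I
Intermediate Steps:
O(b, S) = 9 - b (O(b, S) = 4 - (-5 + b) = 4 + (5 - b) = 9 - b)
V = -1650 (V = (64 + (9 - 1*7))*(-25) = (64 + (9 - 7))*(-25) = (64 + 2)*(-25) = 66*(-25) = -1650)
G = 676 (G = 16*47 - 76 = 752 - 76 = 676)
√(G + V) = √(676 - 1650) = √(-974) = I*√974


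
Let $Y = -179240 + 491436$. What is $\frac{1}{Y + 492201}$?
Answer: $\frac{1}{804397} \approx 1.2432 \cdot 10^{-6}$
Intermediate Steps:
$Y = 312196$
$\frac{1}{Y + 492201} = \frac{1}{312196 + 492201} = \frac{1}{804397}$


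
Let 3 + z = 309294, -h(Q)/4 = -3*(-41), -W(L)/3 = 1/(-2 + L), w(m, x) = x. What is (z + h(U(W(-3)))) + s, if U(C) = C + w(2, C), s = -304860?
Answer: 3939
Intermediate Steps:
W(L) = -3/(-2 + L)
U(C) = 2*C (U(C) = C + C = 2*C)
h(Q) = -492 (h(Q) = -(-12)*(-41) = -4*123 = -492)
z = 309291 (z = -3 + 309294 = 309291)
(z + h(U(W(-3)))) + s = (309291 - 492) - 304860 = 308799 - 304860 = 3939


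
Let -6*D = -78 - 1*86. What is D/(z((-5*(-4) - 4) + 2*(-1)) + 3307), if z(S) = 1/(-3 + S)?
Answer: 451/54567 ≈ 0.0082651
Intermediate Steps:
D = 82/3 (D = -(-78 - 1*86)/6 = -(-78 - 86)/6 = -⅙*(-164) = 82/3 ≈ 27.333)
D/(z((-5*(-4) - 4) + 2*(-1)) + 3307) = 82/(3*(1/(-3 + ((-5*(-4) - 4) + 2*(-1))) + 3307)) = 82/(3*(1/(-3 + ((20 - 4) - 2)) + 3307)) = 82/(3*(1/(-3 + (16 - 2)) + 3307)) = 82/(3*(1/(-3 + 14) + 3307)) = 82/(3*(1/11 + 3307)) = 82/(3*(36378/11)) = (82/3)*(11/36378) = 451/54567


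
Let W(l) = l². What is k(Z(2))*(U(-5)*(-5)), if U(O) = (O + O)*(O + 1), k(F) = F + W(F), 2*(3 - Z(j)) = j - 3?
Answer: -3150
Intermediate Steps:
Z(j) = 9/2 - j/2 (Z(j) = 3 - (j - 3)/2 = 3 - (-3 + j)/2 = 3 + (3/2 - j/2) = 9/2 - j/2)
k(F) = F + F²
U(O) = 2*O*(1 + O) (U(O) = (2*O)*(1 + O) = 2*O*(1 + O))
k(Z(2))*(U(-5)*(-5)) = ((9/2 - ½*2)*(1 + (9/2 - ½*2)))*((2*(-5)*(1 - 5))*(-5)) = ((9/2 - 1)*(1 + (9/2 - 1)))*((2*(-5)*(-4))*(-5)) = (7*(1 + 7/2)/2)*(40*(-5)) = ((7/2)*(9/2))*(-200) = (63/4)*(-200) = -3150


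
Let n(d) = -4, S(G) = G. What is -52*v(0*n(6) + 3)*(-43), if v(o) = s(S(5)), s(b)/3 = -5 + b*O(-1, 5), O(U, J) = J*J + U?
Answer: 771420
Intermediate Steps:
O(U, J) = U + J² (O(U, J) = J² + U = U + J²)
s(b) = -15 + 72*b (s(b) = 3*(-5 + b*(-1 + 5²)) = 3*(-5 + b*(-1 + 25)) = 3*(-5 + b*24) = 3*(-5 + 24*b) = -15 + 72*b)
v(o) = 345 (v(o) = -15 + 72*5 = -15 + 360 = 345)
-52*v(0*n(6) + 3)*(-43) = -52*345*(-43) = -17940*(-43) = 771420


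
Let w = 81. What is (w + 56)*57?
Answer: 7809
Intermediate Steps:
(w + 56)*57 = (81 + 56)*57 = 137*57 = 7809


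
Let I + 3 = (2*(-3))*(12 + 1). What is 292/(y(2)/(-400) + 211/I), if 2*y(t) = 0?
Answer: -23652/211 ≈ -112.09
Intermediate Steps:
y(t) = 0 (y(t) = (1/2)*0 = 0)
I = -81 (I = -3 + (2*(-3))*(12 + 1) = -3 - 6*13 = -3 - 78 = -81)
292/(y(2)/(-400) + 211/I) = 292/(0/(-400) + 211/(-81)) = 292/(0*(-1/400) + 211*(-1/81)) = 292/(0 - 211/81) = 292/(-211/81) = 292*(-81/211) = -23652/211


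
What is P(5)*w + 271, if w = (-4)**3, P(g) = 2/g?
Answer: 1227/5 ≈ 245.40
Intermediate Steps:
w = -64
P(5)*w + 271 = (2/5)*(-64) + 271 = -128/5 + 271 = 1227/5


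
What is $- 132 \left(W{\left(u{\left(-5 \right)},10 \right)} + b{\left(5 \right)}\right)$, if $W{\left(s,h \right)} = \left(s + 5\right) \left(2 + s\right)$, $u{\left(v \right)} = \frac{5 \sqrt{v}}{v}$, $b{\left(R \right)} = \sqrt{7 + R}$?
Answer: $-660 - 264 \sqrt{3} + 924 i \sqrt{5} \approx -1117.3 + 2066.1 i$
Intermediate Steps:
$u{\left(v \right)} = \frac{5}{\sqrt{v}}$
$W{\left(s,h \right)} = \left(2 + s\right) \left(5 + s\right)$ ($W{\left(s,h \right)} = \left(5 + s\right) \left(2 + s\right) = \left(2 + s\right) \left(5 + s\right)$)
$- 132 \left(W{\left(u{\left(-5 \right)},10 \right)} + b{\left(5 \right)}\right) = - 132 \left(\left(10 + \left(\frac{5}{i \sqrt{5}}\right)^{2} + 7 \frac{5}{i \sqrt{5}}\right) + \sqrt{7 + 5}\right) = - 132 \left(\left(10 + \left(5 \left(- \frac{i \sqrt{5}}{5}\right)\right)^{2} + 7 \cdot 5 \left(- \frac{i \sqrt{5}}{5}\right)\right) + \sqrt{12}\right) = - 132 \left(\left(10 + \left(- i \sqrt{5}\right)^{2} + 7 \left(- i \sqrt{5}\right)\right) + 2 \sqrt{3}\right) = - 132 \left(\left(10 - 5 - 7 i \sqrt{5}\right) + 2 \sqrt{3}\right) = - 132 \left(\left(5 - 7 i \sqrt{5}\right) + 2 \sqrt{3}\right) = - 132 \left(5 + 2 \sqrt{3} - 7 i \sqrt{5}\right) = -660 - 264 \sqrt{3} + 924 i \sqrt{5}$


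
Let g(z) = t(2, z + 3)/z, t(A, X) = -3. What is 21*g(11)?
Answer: -63/11 ≈ -5.7273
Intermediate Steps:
g(z) = -3/z
21*g(11) = 21*(-3/11) = -63/11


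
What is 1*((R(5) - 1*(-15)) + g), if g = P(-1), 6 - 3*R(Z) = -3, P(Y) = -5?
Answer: 13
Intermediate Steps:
R(Z) = 3 (R(Z) = 2 - ⅓*(-3) = 2 + 1 = 3)
g = -5
1*((R(5) - 1*(-15)) + g) = 1*((3 - 1*(-15)) - 5) = 1*((3 + 15) - 5) = 1*(18 - 5) = 1*13 = 13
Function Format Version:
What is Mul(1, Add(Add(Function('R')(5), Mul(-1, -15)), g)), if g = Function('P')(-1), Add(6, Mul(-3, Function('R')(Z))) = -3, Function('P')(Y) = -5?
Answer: 13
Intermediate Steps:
Function('R')(Z) = 3 (Function('R')(Z) = Add(2, Mul(Rational(-1, 3), -3)) = Add(2, 1) = 3)
g = -5
Mul(1, Add(Add(Function('R')(5), Mul(-1, -15)), g)) = Mul(1, Add(Add(3, Mul(-1, -15)), -5)) = Mul(1, Add(Add(3, 15), -5)) = Mul(1, Add(18, -5)) = Mul(1, 13) = 13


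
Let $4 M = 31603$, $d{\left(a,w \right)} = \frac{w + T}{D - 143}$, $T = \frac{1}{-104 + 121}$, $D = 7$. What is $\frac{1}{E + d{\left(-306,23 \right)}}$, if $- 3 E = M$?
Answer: $- \frac{3468}{9133855} \approx -0.00037969$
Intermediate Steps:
$T = \frac{1}{17} \approx 0.058824$
$d{\left(a,w \right)} = - \frac{1}{2312} - \frac{w}{136}$ ($d{\left(a,w \right)} = \frac{w + \frac{1}{17}}{7 - 143} = \frac{\frac{1}{17} + w}{-136} = \left(\frac{1}{17} + w\right) \left(- \frac{1}{136}\right) = - \frac{1}{2312} - \frac{w}{136}$)
$M = \frac{31603}{4}$ ($M = \frac{1}{4} \cdot 31603 = \frac{31603}{4} \approx 7900.8$)
$E = - \frac{31603}{12}$ ($E = \left(- \frac{1}{3}\right) \frac{31603}{4} = - \frac{31603}{12} \approx -2633.6$)
$\frac{1}{E + d{\left(-306,23 \right)}} = \frac{1}{- \frac{31603}{12} - \frac{49}{289}} = \frac{1}{- \frac{9133855}{3468}} = - \frac{3468}{9133855}$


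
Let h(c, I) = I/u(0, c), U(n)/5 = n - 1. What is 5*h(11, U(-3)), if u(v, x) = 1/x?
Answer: -1100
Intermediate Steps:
U(n) = -5 + 5*n (U(n) = 5*(n - 1) = 5*(-1 + n) = -5 + 5*n)
h(c, I) = I*c (h(c, I) = I/(1/c) = I*c)
5*h(11, U(-3)) = 5*((-5 + 5*(-3))*11) = 5*((-5 - 15)*11) = 5*(-20*11) = 5*(-220) = -1100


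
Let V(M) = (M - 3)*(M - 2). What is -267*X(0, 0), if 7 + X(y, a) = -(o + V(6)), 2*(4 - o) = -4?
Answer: 6675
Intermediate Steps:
o = 6 (o = 4 - ½*(-4) = 4 + 2 = 6)
V(M) = (-3 + M)*(-2 + M)
X(y, a) = -25 (X(y, a) = -7 - (6 + (6 + 6² - 5*6)) = -7 - (6 + (6 + 36 - 30)) = -7 - (6 + 12) = -7 - 1*18 = -7 - 18 = -25)
-267*X(0, 0) = -267*(-25) = 6675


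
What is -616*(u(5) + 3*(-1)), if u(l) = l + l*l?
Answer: -16632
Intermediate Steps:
u(l) = l + l²
-616*(u(5) + 3*(-1)) = -616*(5*(1 + 5) + 3*(-1)) = -616*(5*6 - 3) = -616*(30 - 3) = -616*27 = -16632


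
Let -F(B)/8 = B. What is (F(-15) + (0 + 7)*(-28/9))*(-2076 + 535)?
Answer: -1362244/9 ≈ -1.5136e+5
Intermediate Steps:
F(B) = -8*B
(F(-15) + (0 + 7)*(-28/9))*(-2076 + 535) = (-8*(-15) + (0 + 7)*(-28/9))*(-2076 + 535) = (120 + 7*(-28*⅑))*(-1541) = (120 + 7*(-28/9))*(-1541) = (120 - 196/9)*(-1541) = (884/9)*(-1541) = -1362244/9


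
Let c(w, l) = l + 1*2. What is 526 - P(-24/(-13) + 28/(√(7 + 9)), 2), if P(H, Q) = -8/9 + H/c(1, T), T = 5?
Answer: 430487/819 ≈ 525.63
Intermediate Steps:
c(w, l) = 2 + l (c(w, l) = l + 2 = 2 + l)
P(H, Q) = -8/9 + H/7 (P(H, Q) = -8/9 + H/(2 + 5) = -8*⅑ + H/7 = -8/9 + H*(⅐) = -8/9 + H/7)
526 - P(-24/(-13) + 28/(√(7 + 9)), 2) = 526 - (-8/9 + (-24/(-13) + 28/(√(7 + 9)))/7) = 526 - (-8/9 + (-24*(-1/13) + 28/(√16))/7) = 526 - (-8/9 + (24/13 + 28/4)/7) = 526 - (-8/9 + (24/13 + 28*(¼))/7) = 526 - (-8/9 + (24/13 + 7)/7) = 526 - (-8/9 + (⅐)*(115/13)) = 526 - (-8/9 + 115/91) = 526 - 1*307/819 = 526 - 307/819 = 430487/819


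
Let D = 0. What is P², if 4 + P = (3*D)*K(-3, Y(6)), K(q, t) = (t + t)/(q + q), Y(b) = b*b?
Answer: 16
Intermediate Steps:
Y(b) = b²
K(q, t) = t/q (K(q, t) = (2*t)/((2*q)) = (2*t)*(1/(2*q)) = t/q)
P = -4 (P = -4 + (3*0)*(6²/(-3)) = -4 + 0*(36*(-⅓)) = -4 + 0*(-12) = -4 + 0 = -4)
P² = (-4)² = 16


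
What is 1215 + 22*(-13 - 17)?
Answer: 555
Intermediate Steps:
1215 + 22*(-13 - 17) = 1215 + 22*(-30) = 1215 - 660 = 555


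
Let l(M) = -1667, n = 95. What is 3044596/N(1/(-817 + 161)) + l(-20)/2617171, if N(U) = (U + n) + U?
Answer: 2613578849454395/81548431189 ≈ 32049.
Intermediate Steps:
N(U) = 95 + 2*U (N(U) = (U + 95) + U = (95 + U) + U = 95 + 2*U)
3044596/N(1/(-817 + 161)) + l(-20)/2617171 = 3044596/(95 + 2/(-817 + 161)) - 1667/2617171 = 3044596/(95 + 2/(-656)) - 1667*1/2617171 = 3044596/(95 + 2*(-1/656)) - 1667/2617171 = 3044596/(95 - 1/328) - 1667/2617171 = 3044596/(31159/328) - 1667/2617171 = 3044596*(328/31159) - 1667/2617171 = 998627488/31159 - 1667/2617171 = 2613578849454395/81548431189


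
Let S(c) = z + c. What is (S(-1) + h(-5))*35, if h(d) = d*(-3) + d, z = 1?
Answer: 350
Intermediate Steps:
h(d) = -2*d (h(d) = -3*d + d = -2*d)
S(c) = 1 + c
(S(-1) + h(-5))*35 = ((1 - 1) - 2*(-5))*35 = (0 + 10)*35 = 10*35 = 350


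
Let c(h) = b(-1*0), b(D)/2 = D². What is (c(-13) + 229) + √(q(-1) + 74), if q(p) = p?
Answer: 229 + √73 ≈ 237.54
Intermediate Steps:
b(D) = 2*D²
c(h) = 0 (c(h) = 2*(-1*0)² = 2*0² = 2*0 = 0)
(c(-13) + 229) + √(q(-1) + 74) = (0 + 229) + √(-1 + 74) = 229 + √73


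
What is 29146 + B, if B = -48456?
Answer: -19310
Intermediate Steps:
29146 + B = 29146 - 48456 = -19310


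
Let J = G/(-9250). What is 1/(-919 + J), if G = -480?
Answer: -925/850027 ≈ -0.0010882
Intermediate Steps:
J = 48/925 (J = -480/(-9250) = -480*(-1/9250) = 48/925 ≈ 0.051892)
1/(-919 + J) = 1/(-919 + 48/925) = 1/(-850027/925) = -925/850027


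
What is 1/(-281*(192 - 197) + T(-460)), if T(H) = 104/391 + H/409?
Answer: 159919/224548871 ≈ 0.00071218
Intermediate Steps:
T(H) = 104/391 + H/409 (T(H) = 104*(1/391) + H*(1/409) = 104/391 + H/409)
1/(-281*(192 - 197) + T(-460)) = 1/(-281*(192 - 197) + (104/391 + (1/409)*(-460))) = 1/(-281*(-5) + (104/391 - 460/409)) = 1/(1405 - 137324/159919) = 1/(224548871/159919) = 159919/224548871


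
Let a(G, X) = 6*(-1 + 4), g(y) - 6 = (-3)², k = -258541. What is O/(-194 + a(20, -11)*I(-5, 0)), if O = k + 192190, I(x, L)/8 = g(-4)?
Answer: -66351/1966 ≈ -33.749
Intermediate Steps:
g(y) = 15 (g(y) = 6 + (-3)² = 6 + 9 = 15)
I(x, L) = 120 (I(x, L) = 8*15 = 120)
a(G, X) = 18 (a(G, X) = 6*3 = 18)
O = -66351 (O = -258541 + 192190 = -66351)
O/(-194 + a(20, -11)*I(-5, 0)) = -66351/(-194 + 18*120) = -66351/(-194 + 2160) = -66351/1966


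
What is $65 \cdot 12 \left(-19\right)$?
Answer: $-14820$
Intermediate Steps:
$65 \cdot 12 \left(-19\right) = 780 \left(-19\right) = -14820$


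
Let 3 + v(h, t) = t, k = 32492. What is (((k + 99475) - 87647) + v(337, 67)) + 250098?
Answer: 294482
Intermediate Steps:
v(h, t) = -3 + t
(((k + 99475) - 87647) + v(337, 67)) + 250098 = (((32492 + 99475) - 87647) + (-3 + 67)) + 250098 = ((131967 - 87647) + 64) + 250098 = (44320 + 64) + 250098 = 44384 + 250098 = 294482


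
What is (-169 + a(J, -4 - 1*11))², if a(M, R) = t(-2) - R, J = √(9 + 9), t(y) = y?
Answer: 24336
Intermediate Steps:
J = 3*√2 (J = √18 = 3*√2 ≈ 4.2426)
a(M, R) = -2 - R
(-169 + a(J, -4 - 1*11))² = (-169 + (-2 - (-4 - 1*11)))² = (-169 + (-2 - (-4 - 11)))² = (-169 + (-2 - 1*(-15)))² = (-169 + (-2 + 15))² = (-169 + 13)² = (-156)² = 24336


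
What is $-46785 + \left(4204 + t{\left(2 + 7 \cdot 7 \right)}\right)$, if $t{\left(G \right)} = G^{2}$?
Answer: $-39980$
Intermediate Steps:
$-46785 + \left(4204 + t{\left(2 + 7 \cdot 7 \right)}\right) = -46785 + \left(4204 + \left(2 + 7 \cdot 7\right)^{2}\right) = -46785 + \left(4204 + \left(2 + 49\right)^{2}\right) = -46785 + \left(4204 + 51^{2}\right) = -46785 + \left(4204 + 2601\right) = -46785 + 6805 = -39980$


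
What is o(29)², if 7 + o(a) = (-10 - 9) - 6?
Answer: 1024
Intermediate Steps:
o(a) = -32 (o(a) = -7 + ((-10 - 9) - 6) = -7 + (-19 - 6) = -7 - 25 = -32)
o(29)² = (-32)² = 1024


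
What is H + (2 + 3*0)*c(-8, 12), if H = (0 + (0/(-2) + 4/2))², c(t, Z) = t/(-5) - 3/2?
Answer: 21/5 ≈ 4.2000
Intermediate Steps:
c(t, Z) = -3/2 - t/5 (c(t, Z) = t*(-⅕) - 3*½ = -t/5 - 3/2 = -3/2 - t/5)
H = 4 (H = (0 + (0*(-½) + 4*(½)))² = (0 + (0 + 2))² = (0 + 2)² = 2² = 4)
H + (2 + 3*0)*c(-8, 12) = 4 + (2 + 3*0)*(-3/2 - ⅕*(-8)) = 4 + (2 + 0)*(-3/2 + 8/5) = 4 + 2*(⅒) = 4 + ⅕ = 21/5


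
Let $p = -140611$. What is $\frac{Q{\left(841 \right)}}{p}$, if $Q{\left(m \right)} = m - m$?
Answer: $0$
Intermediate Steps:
$Q{\left(m \right)} = 0$
$\frac{Q{\left(841 \right)}}{p} = \frac{0}{-140611} = 0 \left(- \frac{1}{140611}\right) = 0$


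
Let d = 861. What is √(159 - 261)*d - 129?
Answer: -129 + 861*I*√102 ≈ -129.0 + 8695.7*I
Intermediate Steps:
√(159 - 261)*d - 129 = √(159 - 261)*861 - 129 = √(-102)*861 - 129 = (I*√102)*861 - 129 = 861*I*√102 - 129 = -129 + 861*I*√102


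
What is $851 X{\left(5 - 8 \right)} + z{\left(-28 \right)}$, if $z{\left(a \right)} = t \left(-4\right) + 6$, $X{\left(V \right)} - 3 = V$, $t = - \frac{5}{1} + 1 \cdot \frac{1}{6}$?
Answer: $\frac{76}{3} \approx 25.333$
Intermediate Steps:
$t = - \frac{29}{6}$ ($t = \left(-5\right) 1 + 1 \cdot \frac{1}{6} = -5 + \frac{1}{6} = - \frac{29}{6} \approx -4.8333$)
$X{\left(V \right)} = 3 + V$
$z{\left(a \right)} = \frac{76}{3}$ ($z{\left(a \right)} = \left(- \frac{29}{6}\right) \left(-4\right) + 6 = \frac{58}{3} + 6 = \frac{76}{3}$)
$851 X{\left(5 - 8 \right)} + z{\left(-28 \right)} = 851 \left(3 + \left(5 - 8\right)\right) + \frac{76}{3} = 851 \left(3 - 3\right) + \frac{76}{3} = 851 \cdot 0 + \frac{76}{3} = 0 + \frac{76}{3} = \frac{76}{3}$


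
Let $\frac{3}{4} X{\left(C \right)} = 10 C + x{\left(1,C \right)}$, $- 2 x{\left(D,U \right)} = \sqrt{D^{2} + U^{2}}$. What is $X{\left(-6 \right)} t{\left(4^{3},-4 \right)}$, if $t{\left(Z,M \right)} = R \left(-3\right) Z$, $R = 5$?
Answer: $76800 + 640 \sqrt{37} \approx 80693.0$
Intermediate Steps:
$x{\left(D,U \right)} = - \frac{\sqrt{D^{2} + U^{2}}}{2}$
$t{\left(Z,M \right)} = - 15 Z$ ($t{\left(Z,M \right)} = 5 \left(-3\right) Z = - 15 Z$)
$X{\left(C \right)} = - \frac{2 \sqrt{1 + C^{2}}}{3} + \frac{40 C}{3}$ ($X{\left(C \right)} = \frac{4 \left(10 C - \frac{\sqrt{1^{2} + C^{2}}}{2}\right)}{3} = \frac{4 \left(10 C - \frac{\sqrt{1 + C^{2}}}{2}\right)}{3} = - \frac{2 \sqrt{1 + C^{2}}}{3} + \frac{40 C}{3}$)
$X{\left(-6 \right)} t{\left(4^{3},-4 \right)} = \left(- \frac{2 \sqrt{1 + \left(-6\right)^{2}}}{3} + \frac{40}{3} \left(-6\right)\right) \left(- 15 \cdot 4^{3}\right) = \left(- \frac{2 \sqrt{1 + 36}}{3} - 80\right) \left(\left(-15\right) 64\right) = \left(- \frac{2 \sqrt{37}}{3} - 80\right) \left(-960\right) = \left(-80 - \frac{2 \sqrt{37}}{3}\right) \left(-960\right) = 76800 + 640 \sqrt{37}$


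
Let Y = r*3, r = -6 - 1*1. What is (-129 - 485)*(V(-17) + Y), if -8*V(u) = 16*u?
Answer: -7982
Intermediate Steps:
r = -7 (r = -6 - 1 = -7)
Y = -21 (Y = -7*3 = -21)
V(u) = -2*u
(-129 - 485)*(V(-17) + Y) = (-129 - 485)*(-2*(-17) - 21) = -614*(34 - 21) = -614*13 = -7982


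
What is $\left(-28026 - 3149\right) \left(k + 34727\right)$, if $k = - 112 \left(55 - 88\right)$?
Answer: $-1197837025$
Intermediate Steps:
$k = 3696$ ($k = \left(-112\right) \left(-33\right) = 3696$)
$\left(-28026 - 3149\right) \left(k + 34727\right) = \left(-28026 - 3149\right) \left(3696 + 34727\right) = \left(-31175\right) 38423 = -1197837025$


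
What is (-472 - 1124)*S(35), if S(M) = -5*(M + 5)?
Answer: 319200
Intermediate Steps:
S(M) = -25 - 5*M (S(M) = -5*(5 + M) = -25 - 5*M)
(-472 - 1124)*S(35) = (-472 - 1124)*(-25 - 5*35) = -1596*(-25 - 175) = -1596*(-200) = 319200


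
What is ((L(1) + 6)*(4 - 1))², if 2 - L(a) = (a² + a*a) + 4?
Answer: 36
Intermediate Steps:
L(a) = -2 - 2*a² (L(a) = 2 - ((a² + a*a) + 4) = 2 - ((a² + a²) + 4) = 2 - (2*a² + 4) = 2 - (4 + 2*a²) = 2 + (-4 - 2*a²) = -2 - 2*a²)
((L(1) + 6)*(4 - 1))² = (((-2 - 2*1²) + 6)*(4 - 1))² = (((-2 - 2*1) + 6)*3)² = (((-2 - 2) + 6)*3)² = ((-4 + 6)*3)² = (2*3)² = 6² = 36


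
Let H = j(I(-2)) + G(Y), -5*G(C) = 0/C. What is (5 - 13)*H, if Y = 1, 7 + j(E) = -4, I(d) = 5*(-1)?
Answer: 88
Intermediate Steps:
I(d) = -5
j(E) = -11 (j(E) = -7 - 4 = -11)
G(C) = 0 (G(C) = -0/C = -1/5*0 = 0)
H = -11 (H = -11 + 0 = -11)
(5 - 13)*H = (5 - 13)*(-11) = -8*(-11) = 88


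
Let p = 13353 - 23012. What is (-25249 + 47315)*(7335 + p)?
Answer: -51281384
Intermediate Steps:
p = -9659
(-25249 + 47315)*(7335 + p) = (-25249 + 47315)*(7335 - 9659) = 22066*(-2324) = -51281384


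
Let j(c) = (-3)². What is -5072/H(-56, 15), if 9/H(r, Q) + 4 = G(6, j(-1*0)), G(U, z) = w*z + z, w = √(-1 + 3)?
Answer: -25360/9 - 5072*√2 ≈ -9990.7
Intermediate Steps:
w = √2 ≈ 1.4142
j(c) = 9
G(U, z) = z + z*√2 (G(U, z) = √2*z + z = z*√2 + z = z + z*√2)
H(r, Q) = 9/(5 + 9*√2) (H(r, Q) = 9/(-4 + 9*(1 + √2)) = 9/(-4 + (9 + 9*√2)) = 9/(5 + 9*√2))
-5072/H(-56, 15) = -5072/(-45/137 + 81*√2/137)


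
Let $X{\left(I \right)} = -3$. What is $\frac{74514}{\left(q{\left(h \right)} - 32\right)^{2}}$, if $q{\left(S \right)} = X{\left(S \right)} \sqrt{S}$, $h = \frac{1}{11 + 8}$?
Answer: $\frac{27557885190}{378185809} - \frac{271827072 \sqrt{19}}{378185809} \approx 69.736$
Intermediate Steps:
$h = \frac{1}{19} \approx 0.052632$
$q{\left(S \right)} = - 3 \sqrt{S}$
$\frac{74514}{\left(q{\left(h \right)} - 32\right)^{2}} = \frac{74514}{\left(- \frac{3}{\sqrt{19}} - 32\right)^{2}} = \frac{74514}{\left(- 3 \frac{\sqrt{19}}{19} - 32\right)^{2}} = \frac{74514}{\left(- \frac{3 \sqrt{19}}{19} - 32\right)^{2}} = \frac{74514}{\left(-32 - \frac{3 \sqrt{19}}{19}\right)^{2}}$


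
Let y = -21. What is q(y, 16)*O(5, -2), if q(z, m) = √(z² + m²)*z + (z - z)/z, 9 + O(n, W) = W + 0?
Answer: 231*√697 ≈ 6098.6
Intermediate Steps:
O(n, W) = -9 + W (O(n, W) = -9 + (W + 0) = -9 + W)
q(z, m) = z*√(m² + z²) (q(z, m) = √(m² + z²)*z + 0/z = z*√(m² + z²) + 0 = z*√(m² + z²))
q(y, 16)*O(5, -2) = (-21*√(16² + (-21)²))*(-9 - 2) = -21*√(256 + 441)*(-11) = -21*√697*(-11) = 231*√697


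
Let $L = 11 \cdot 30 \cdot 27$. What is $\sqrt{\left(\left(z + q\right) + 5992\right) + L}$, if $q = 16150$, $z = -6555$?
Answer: $\sqrt{24497} \approx 156.52$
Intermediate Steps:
$L = 8910$ ($L = 330 \cdot 27 = 8910$)
$\sqrt{\left(\left(z + q\right) + 5992\right) + L} = \sqrt{\left(\left(-6555 + 16150\right) + 5992\right) + 8910} = \sqrt{\left(9595 + 5992\right) + 8910} = \sqrt{15587 + 8910} = \sqrt{24497}$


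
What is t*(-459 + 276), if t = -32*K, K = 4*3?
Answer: 70272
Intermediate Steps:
K = 12
t = -384 (t = -32*12 = -384)
t*(-459 + 276) = -384*(-459 + 276) = -384*(-183) = 70272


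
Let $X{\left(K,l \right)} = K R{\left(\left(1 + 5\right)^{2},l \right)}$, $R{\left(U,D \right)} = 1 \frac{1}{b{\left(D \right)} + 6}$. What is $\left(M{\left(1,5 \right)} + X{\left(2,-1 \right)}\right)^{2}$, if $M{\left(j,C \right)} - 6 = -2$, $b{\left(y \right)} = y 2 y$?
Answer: $\frac{289}{16} \approx 18.063$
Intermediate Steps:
$b{\left(y \right)} = 2 y^{2}$ ($b{\left(y \right)} = 2 y y = 2 y^{2}$)
$M{\left(j,C \right)} = 4$ ($M{\left(j,C \right)} = 6 - 2 = 4$)
$R{\left(U,D \right)} = \frac{1}{6 + 2 D^{2}}$ ($R{\left(U,D \right)} = 1 \frac{1}{2 D^{2} + 6} = 1 \frac{1}{6 + 2 D^{2}} = \frac{1}{6 + 2 D^{2}}$)
$X{\left(K,l \right)} = \frac{K}{2 \left(3 + l^{2}\right)}$ ($X{\left(K,l \right)} = K \frac{1}{2 \left(3 + l^{2}\right)} = \frac{K}{2 \left(3 + l^{2}\right)}$)
$\left(M{\left(1,5 \right)} + X{\left(2,-1 \right)}\right)^{2} = \left(4 + \frac{1}{2} \cdot 2 \frac{1}{3 + \left(-1\right)^{2}}\right)^{2} = \left(4 + \frac{1}{2} \cdot 2 \frac{1}{3 + 1}\right)^{2} = \left(4 + \frac{1}{2} \cdot 2 \cdot \frac{1}{4}\right)^{2} = \left(4 + \frac{1}{4}\right)^{2} = \left(\frac{17}{4}\right)^{2} = \frac{289}{16}$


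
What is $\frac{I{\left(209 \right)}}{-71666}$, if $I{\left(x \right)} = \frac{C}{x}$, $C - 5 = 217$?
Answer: $- \frac{111}{7489097} \approx -1.4822 \cdot 10^{-5}$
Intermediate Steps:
$C = 222$ ($C = 5 + 217 = 222$)
$I{\left(x \right)} = \frac{222}{x}$
$\frac{I{\left(209 \right)}}{-71666} = \frac{222 \cdot \frac{1}{209}}{-71666} = 222 \cdot \frac{1}{209} \left(- \frac{1}{71666}\right) = \frac{222}{209} \left(- \frac{1}{71666}\right) = - \frac{111}{7489097}$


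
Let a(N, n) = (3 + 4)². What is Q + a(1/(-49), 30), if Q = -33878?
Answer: -33829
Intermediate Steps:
a(N, n) = 49 (a(N, n) = 7² = 49)
Q + a(1/(-49), 30) = -33878 + 49 = -33829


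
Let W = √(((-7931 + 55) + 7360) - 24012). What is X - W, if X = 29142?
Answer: 29142 - 4*I*√1533 ≈ 29142.0 - 156.61*I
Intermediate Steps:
W = 4*I*√1533 (W = √((-7876 + 7360) - 24012) = √(-516 - 24012) = √(-24528) = 4*I*√1533 ≈ 156.61*I)
X - W = 29142 - 4*I*√1533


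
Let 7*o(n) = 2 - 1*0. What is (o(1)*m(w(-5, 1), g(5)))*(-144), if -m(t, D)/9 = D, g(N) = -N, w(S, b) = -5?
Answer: -12960/7 ≈ -1851.4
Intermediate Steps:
o(n) = 2/7 (o(n) = (2 - 1*0)/7 = (2 + 0)/7 = (⅐)*2 = 2/7)
m(t, D) = -9*D
(o(1)*m(w(-5, 1), g(5)))*(-144) = (2*(-(-9)*5)/7)*(-144) = (2*(-9*(-5))/7)*(-144) = ((2/7)*45)*(-144) = (90/7)*(-144) = -12960/7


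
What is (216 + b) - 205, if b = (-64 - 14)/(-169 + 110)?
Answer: 727/59 ≈ 12.322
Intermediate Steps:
b = 78/59 (b = -78/(-59) = -78*(-1/59) = 78/59 ≈ 1.3220)
(216 + b) - 205 = (216 + 78/59) - 205 = 12822/59 - 205 = 727/59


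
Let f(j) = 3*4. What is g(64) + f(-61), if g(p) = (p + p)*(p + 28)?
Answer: 11788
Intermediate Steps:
f(j) = 12
g(p) = 2*p*(28 + p) (g(p) = (2*p)*(28 + p) = 2*p*(28 + p))
g(64) + f(-61) = 2*64*(28 + 64) + 12 = 2*64*92 + 12 = 11776 + 12 = 11788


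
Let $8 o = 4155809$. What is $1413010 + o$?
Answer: $\frac{15459889}{8} \approx 1.9325 \cdot 10^{6}$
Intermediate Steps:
$o = \frac{4155809}{8}$ ($o = \frac{1}{8} \cdot 4155809 = \frac{4155809}{8} \approx 5.1948 \cdot 10^{5}$)
$1413010 + o = 1413010 + \frac{4155809}{8} = \frac{15459889}{8}$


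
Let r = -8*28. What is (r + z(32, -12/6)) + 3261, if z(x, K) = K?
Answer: 3035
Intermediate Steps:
r = -224
(r + z(32, -12/6)) + 3261 = (-224 - 12/6) + 3261 = (-224 - 12*⅙) + 3261 = (-224 - 2) + 3261 = -226 + 3261 = 3035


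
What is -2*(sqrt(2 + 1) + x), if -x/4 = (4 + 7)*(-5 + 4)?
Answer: -88 - 2*sqrt(3) ≈ -91.464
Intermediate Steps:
x = 44 (x = -4*(4 + 7)*(-5 + 4) = -44*(-1) = -4*(-11) = 44)
-2*(sqrt(2 + 1) + x) = -2*(sqrt(2 + 1) + 44) = -2*(sqrt(3) + 44) = -2*(44 + sqrt(3)) = -88 - 2*sqrt(3)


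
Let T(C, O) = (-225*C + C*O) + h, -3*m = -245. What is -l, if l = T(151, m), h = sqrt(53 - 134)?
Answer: 64930/3 - 9*I ≈ 21643.0 - 9.0*I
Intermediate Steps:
m = 245/3 (m = -1/3*(-245) = 245/3 ≈ 81.667)
h = 9*I (h = sqrt(-81) = 9*I ≈ 9.0*I)
T(C, O) = -225*C + 9*I + C*O (T(C, O) = (-225*C + C*O) + 9*I = -225*C + 9*I + C*O)
l = -64930/3 + 9*I (l = -225*151 + 9*I + 151*(245/3) = -33975 + 9*I + 36995/3 = -64930/3 + 9*I ≈ -21643.0 + 9.0*I)
-l = -(-64930/3 + 9*I) = 64930/3 - 9*I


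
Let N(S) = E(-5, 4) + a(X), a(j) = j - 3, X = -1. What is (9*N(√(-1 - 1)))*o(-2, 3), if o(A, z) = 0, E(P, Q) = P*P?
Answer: 0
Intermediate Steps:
a(j) = -3 + j
E(P, Q) = P²
N(S) = 21 (N(S) = (-5)² + (-3 - 1) = 25 - 4 = 21)
(9*N(√(-1 - 1)))*o(-2, 3) = (9*21)*0 = 189*0 = 0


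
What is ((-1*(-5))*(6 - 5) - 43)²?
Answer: 1444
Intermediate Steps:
((-1*(-5))*(6 - 5) - 43)² = (5*1 - 43)² = (5 - 43)² = (-38)² = 1444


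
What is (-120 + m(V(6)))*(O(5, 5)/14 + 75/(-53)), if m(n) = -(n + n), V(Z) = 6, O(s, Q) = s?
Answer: 51810/371 ≈ 139.65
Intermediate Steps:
m(n) = -2*n
(-120 + m(V(6)))*(O(5, 5)/14 + 75/(-53)) = (-120 - 2*6)*(5/14 + 75/(-53)) = (-120 - 12)*(5*(1/14) + 75*(-1/53)) = -132*(5/14 - 75/53) = -132*(-785/742) = 51810/371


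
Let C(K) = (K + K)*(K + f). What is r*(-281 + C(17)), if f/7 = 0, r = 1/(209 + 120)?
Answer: 297/329 ≈ 0.90274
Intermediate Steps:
r = 1/329 ≈ 0.0030395
f = 0 (f = 7*0 = 0)
C(K) = 2*K**2 (C(K) = (K + K)*(K + 0) = (2*K)*K = 2*K**2)
r*(-281 + C(17)) = (-281 + 2*17**2)/329 = (-281 + 2*289)/329 = (-281 + 578)/329 = (1/329)*297 = 297/329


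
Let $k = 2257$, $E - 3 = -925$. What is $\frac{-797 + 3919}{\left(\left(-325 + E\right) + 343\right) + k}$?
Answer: $\frac{3122}{1353} \approx 2.3075$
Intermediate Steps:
$E = -922$ ($E = 3 - 925 = -922$)
$\frac{-797 + 3919}{\left(\left(-325 + E\right) + 343\right) + k} = \frac{-797 + 3919}{\left(\left(-325 - 922\right) + 343\right) + 2257} = \frac{3122}{\left(-1247 + 343\right) + 2257} = \frac{3122}{-904 + 2257} = \frac{3122}{1353}$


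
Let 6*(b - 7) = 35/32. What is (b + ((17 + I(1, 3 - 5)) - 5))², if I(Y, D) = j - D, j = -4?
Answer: 10883401/36864 ≈ 295.23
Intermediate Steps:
I(Y, D) = -4 - D
b = 1379/192 (b = 7 + (35/32)/6 = 7 + (35*(1/32))/6 = 7 + (⅙)*(35/32) = 7 + 35/192 = 1379/192 ≈ 7.1823)
(b + ((17 + I(1, 3 - 5)) - 5))² = (1379/192 + ((17 + (-4 - (3 - 5))) - 5))² = (1379/192 + ((17 + (-4 - 1*(-2))) - 5))² = (1379/192 + ((17 + (-4 + 2)) - 5))² = (1379/192 + ((17 - 2) - 5))² = (1379/192 + (15 - 5))² = (1379/192 + 10)² = (3299/192)² = 10883401/36864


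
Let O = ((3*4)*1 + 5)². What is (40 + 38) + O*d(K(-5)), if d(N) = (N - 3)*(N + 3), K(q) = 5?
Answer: 4702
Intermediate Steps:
d(N) = (-3 + N)*(3 + N)
O = 289 (O = (12*1 + 5)² = (12 + 5)² = 17² = 289)
(40 + 38) + O*d(K(-5)) = (40 + 38) + 289*(-9 + 5²) = 78 + 289*(-9 + 25) = 78 + 289*16 = 78 + 4624 = 4702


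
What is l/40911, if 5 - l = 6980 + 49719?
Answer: -18898/13637 ≈ -1.3858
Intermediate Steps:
l = -56694 (l = 5 - (6980 + 49719) = 5 - 1*56699 = 5 - 56699 = -56694)
l/40911 = -56694/40911 = -56694*1/40911 = -18898/13637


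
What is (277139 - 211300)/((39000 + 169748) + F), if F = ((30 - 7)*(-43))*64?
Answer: 65839/145452 ≈ 0.45265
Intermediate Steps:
F = -63296 (F = (23*(-43))*64 = -989*64 = -63296)
(277139 - 211300)/((39000 + 169748) + F) = (277139 - 211300)/((39000 + 169748) - 63296) = 65839/(208748 - 63296) = 65839/145452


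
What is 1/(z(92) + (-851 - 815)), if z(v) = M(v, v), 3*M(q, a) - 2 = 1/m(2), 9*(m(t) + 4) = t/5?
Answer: -534/889333 ≈ -0.00060045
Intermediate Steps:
m(t) = -4 + t/45 (m(t) = -4 + (t/5)/9 = -4 + t/45)
M(q, a) = 311/534 (M(q, a) = ⅔ + 1/(3*(-4 + (1/45)*2)) = ⅔ + 1/(3*(-4 + 2/45)) = ⅔ + 1/(3*(-178/45)) = ⅔ + (⅓)*(-45/178) = ⅔ - 15/178 = 311/534)
z(v) = 311/534
1/(z(92) + (-851 - 815)) = 1/(311/534 + (-851 - 815)) = 1/(311/534 - 1666) = 1/(-889333/534) = -534/889333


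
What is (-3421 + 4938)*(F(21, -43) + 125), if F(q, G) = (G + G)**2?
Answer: 11409357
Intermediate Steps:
F(q, G) = 4*G**2 (F(q, G) = (2*G)**2 = 4*G**2)
(-3421 + 4938)*(F(21, -43) + 125) = (-3421 + 4938)*(4*(-43)**2 + 125) = 1517*(4*1849 + 125) = 1517*(7396 + 125) = 1517*7521 = 11409357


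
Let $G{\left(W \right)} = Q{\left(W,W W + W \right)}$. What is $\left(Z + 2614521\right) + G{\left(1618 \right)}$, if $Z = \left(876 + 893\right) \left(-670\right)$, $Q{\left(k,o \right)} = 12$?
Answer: $1429303$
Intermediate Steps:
$G{\left(W \right)} = 12$
$Z = -1185230$ ($Z = 1769 \left(-670\right) = -1185230$)
$\left(Z + 2614521\right) + G{\left(1618 \right)} = \left(-1185230 + 2614521\right) + 12 = 1429291 + 12 = 1429303$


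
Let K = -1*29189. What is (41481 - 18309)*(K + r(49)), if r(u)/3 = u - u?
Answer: -676367508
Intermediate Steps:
K = -29189
r(u) = 0 (r(u) = 3*(u - u) = 3*0 = 0)
(41481 - 18309)*(K + r(49)) = (41481 - 18309)*(-29189 + 0) = 23172*(-29189) = -676367508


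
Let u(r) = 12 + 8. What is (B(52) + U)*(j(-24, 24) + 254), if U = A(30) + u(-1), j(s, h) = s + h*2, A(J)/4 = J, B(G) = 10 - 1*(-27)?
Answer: 49206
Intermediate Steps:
B(G) = 37 (B(G) = 10 + 27 = 37)
A(J) = 4*J
u(r) = 20
j(s, h) = s + 2*h
U = 140 (U = 4*30 + 20 = 120 + 20 = 140)
(B(52) + U)*(j(-24, 24) + 254) = (37 + 140)*((-24 + 2*24) + 254) = 177*((-24 + 48) + 254) = 177*(24 + 254) = 177*278 = 49206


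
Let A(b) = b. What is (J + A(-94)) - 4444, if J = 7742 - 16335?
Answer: -13131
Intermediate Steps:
J = -8593
(J + A(-94)) - 4444 = (-8593 - 94) - 4444 = -8687 - 4444 = -13131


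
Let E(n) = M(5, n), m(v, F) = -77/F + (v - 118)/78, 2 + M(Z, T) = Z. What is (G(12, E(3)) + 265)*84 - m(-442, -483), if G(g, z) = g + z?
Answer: 7034579/299 ≈ 23527.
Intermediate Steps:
M(Z, T) = -2 + Z
m(v, F) = -59/39 - 77/F + v/78 (m(v, F) = -77/F + (-118 + v)*(1/78) = -77/F + (-59/39 + v/78) = -59/39 - 77/F + v/78)
E(n) = 3 (E(n) = -2 + 5 = 3)
(G(12, E(3)) + 265)*84 - m(-442, -483) = ((12 + 3) + 265)*84 - (-6006 - 483*(-118 - 442))/(78*(-483)) = (15 + 265)*84 - (-1)*(-6006 - 483*(-560))/(78*483) = 280*84 - (-1)*(-6006 + 270480)/(78*483) = 23520 - (-1)*264474/(78*483) = 23520 - 1*(-2099/299) = 23520 + 2099/299 = 7034579/299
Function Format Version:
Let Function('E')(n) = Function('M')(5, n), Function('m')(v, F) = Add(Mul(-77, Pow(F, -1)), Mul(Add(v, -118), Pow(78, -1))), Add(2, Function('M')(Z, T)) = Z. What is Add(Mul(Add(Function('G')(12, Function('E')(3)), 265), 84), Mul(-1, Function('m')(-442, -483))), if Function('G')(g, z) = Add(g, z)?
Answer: Rational(7034579, 299) ≈ 23527.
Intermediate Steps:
Function('M')(Z, T) = Add(-2, Z)
Function('m')(v, F) = Add(Rational(-59, 39), Mul(-77, Pow(F, -1)), Mul(Rational(1, 78), v)) (Function('m')(v, F) = Add(Mul(-77, Pow(F, -1)), Mul(Add(-118, v), Rational(1, 78))) = Add(Mul(-77, Pow(F, -1)), Add(Rational(-59, 39), Mul(Rational(1, 78), v))) = Add(Rational(-59, 39), Mul(-77, Pow(F, -1)), Mul(Rational(1, 78), v)))
Function('E')(n) = 3 (Function('E')(n) = Add(-2, 5) = 3)
Add(Mul(Add(Function('G')(12, Function('E')(3)), 265), 84), Mul(-1, Function('m')(-442, -483))) = Add(Mul(Add(Add(12, 3), 265), 84), Mul(-1, Mul(Rational(1, 78), Pow(-483, -1), Add(-6006, Mul(-483, Add(-118, -442)))))) = Add(Mul(Add(15, 265), 84), Mul(-1, Mul(Rational(1, 78), Rational(-1, 483), Add(-6006, Mul(-483, -560))))) = Add(Mul(280, 84), Mul(-1, Mul(Rational(1, 78), Rational(-1, 483), Add(-6006, 270480)))) = Add(23520, Mul(-1, Mul(Rational(1, 78), Rational(-1, 483), 264474))) = Add(23520, Mul(-1, Rational(-2099, 299))) = Add(23520, Rational(2099, 299)) = Rational(7034579, 299)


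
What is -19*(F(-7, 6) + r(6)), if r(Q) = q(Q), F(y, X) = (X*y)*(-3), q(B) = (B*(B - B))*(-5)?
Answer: -2394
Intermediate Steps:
q(B) = 0 (q(B) = (B*0)*(-5) = 0*(-5) = 0)
F(y, X) = -3*X*y
r(Q) = 0
-19*(F(-7, 6) + r(6)) = -19*(-3*6*(-7) + 0) = -19*(126 + 0) = -19*126 = -2394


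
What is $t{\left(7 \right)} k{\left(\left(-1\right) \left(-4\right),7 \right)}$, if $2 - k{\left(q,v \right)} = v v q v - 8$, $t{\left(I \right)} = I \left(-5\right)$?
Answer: $47670$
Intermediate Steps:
$t{\left(I \right)} = - 5 I$
$k{\left(q,v \right)} = 10 - q v^{3}$ ($k{\left(q,v \right)} = 2 - \left(v v q v - 8\right) = 2 - \left(v^{2} q v - 8\right) = 2 - \left(q v^{2} v - 8\right) = 2 - \left(q v^{3} - 8\right) = 2 - \left(-8 + q v^{3}\right) = 10 - q v^{3}$)
$t{\left(7 \right)} k{\left(\left(-1\right) \left(-4\right),7 \right)} = \left(-5\right) 7 \left(10 - \left(-1\right) \left(-4\right) 7^{3}\right) = - 35 \left(10 - 4 \cdot 343\right) = - 35 \left(10 - 1372\right) = \left(-35\right) \left(-1362\right) = 47670$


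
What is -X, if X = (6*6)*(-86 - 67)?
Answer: 5508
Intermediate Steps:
X = -5508 (X = 36*(-153) = -5508)
-X = -1*(-5508) = 5508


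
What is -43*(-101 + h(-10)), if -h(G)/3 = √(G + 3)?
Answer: 4343 + 129*I*√7 ≈ 4343.0 + 341.3*I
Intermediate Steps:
h(G) = -3*√(3 + G) (h(G) = -3*√(G + 3) = -3*√(3 + G))
-43*(-101 + h(-10)) = -43*(-101 - 3*√(3 - 10)) = -43*(-101 - 3*I*√7) = 4343 + 129*I*√7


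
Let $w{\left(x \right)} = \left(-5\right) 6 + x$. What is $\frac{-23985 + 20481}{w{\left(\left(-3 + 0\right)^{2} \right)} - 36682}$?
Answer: $\frac{3504}{36703} \approx 0.095469$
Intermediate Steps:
$w{\left(x \right)} = -30 + x$
$\frac{-23985 + 20481}{w{\left(\left(-3 + 0\right)^{2} \right)} - 36682} = \frac{-23985 + 20481}{\left(-30 + \left(-3 + 0\right)^{2}\right) - 36682} = - \frac{3504}{\left(-30 + \left(-3\right)^{2}\right) - 36682} = - \frac{3504}{\left(-30 + 9\right) - 36682} = - \frac{3504}{-21 - 36682} = - \frac{3504}{-36703} = \left(-3504\right) \left(- \frac{1}{36703}\right) = \frac{3504}{36703}$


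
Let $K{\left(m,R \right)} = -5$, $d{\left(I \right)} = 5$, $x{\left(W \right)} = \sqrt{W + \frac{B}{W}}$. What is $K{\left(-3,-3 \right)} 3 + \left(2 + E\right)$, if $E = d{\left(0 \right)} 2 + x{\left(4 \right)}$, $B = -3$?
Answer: $-3 + \frac{\sqrt{13}}{2} \approx -1.1972$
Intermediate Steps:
$x{\left(W \right)} = \sqrt{W - \frac{3}{W}}$
$E = 10 + \frac{\sqrt{13}}{2}$ ($E = 5 \cdot 2 + \sqrt{4 - \frac{3}{4}} = 10 + \sqrt{4 - \frac{3}{4}} = 10 + \sqrt{\frac{13}{4}} = 10 + \frac{\sqrt{13}}{2} \approx 11.803$)
$K{\left(-3,-3 \right)} 3 + \left(2 + E\right) = \left(-5\right) 3 + \left(2 + \left(10 + \frac{\sqrt{13}}{2}\right)\right) = -15 + \left(12 + \frac{\sqrt{13}}{2}\right) = -3 + \frac{\sqrt{13}}{2}$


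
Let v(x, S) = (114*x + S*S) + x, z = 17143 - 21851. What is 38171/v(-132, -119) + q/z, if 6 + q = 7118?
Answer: -46739049/1199363 ≈ -38.970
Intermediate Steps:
q = 7112 (q = -6 + 7118 = 7112)
z = -4708
v(x, S) = S**2 + 115*x (v(x, S) = (114*x + S**2) + x = (S**2 + 114*x) + x = S**2 + 115*x)
38171/v(-132, -119) + q/z = 38171/((-119)**2 + 115*(-132)) + 7112/(-4708) = 38171/(14161 - 15180) + 7112*(-1/4708) = 38171/(-1019) - 1778/1177 = 38171*(-1/1019) - 1778/1177 = -38171/1019 - 1778/1177 = -46739049/1199363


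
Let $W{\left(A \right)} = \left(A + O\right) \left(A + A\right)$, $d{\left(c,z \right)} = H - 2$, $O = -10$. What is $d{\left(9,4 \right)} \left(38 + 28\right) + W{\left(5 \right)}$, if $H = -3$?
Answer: $-380$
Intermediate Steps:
$d{\left(c,z \right)} = -5$ ($d{\left(c,z \right)} = -3 - 2 = -5$)
$W{\left(A \right)} = 2 A \left(-10 + A\right)$ ($W{\left(A \right)} = \left(A - 10\right) \left(A + A\right) = \left(-10 + A\right) 2 A = 2 A \left(-10 + A\right)$)
$d{\left(9,4 \right)} \left(38 + 28\right) + W{\left(5 \right)} = - 5 \left(38 + 28\right) + 2 \cdot 5 \left(-10 + 5\right) = \left(-5\right) 66 + 2 \cdot 5 \left(-5\right) = -330 - 50 = -380$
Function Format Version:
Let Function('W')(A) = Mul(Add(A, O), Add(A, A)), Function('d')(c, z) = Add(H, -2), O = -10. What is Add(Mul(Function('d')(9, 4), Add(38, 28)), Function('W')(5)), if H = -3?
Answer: -380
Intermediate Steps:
Function('d')(c, z) = -5 (Function('d')(c, z) = Add(-3, -2) = -5)
Function('W')(A) = Mul(2, A, Add(-10, A)) (Function('W')(A) = Mul(Add(A, -10), Add(A, A)) = Mul(Add(-10, A), Mul(2, A)) = Mul(2, A, Add(-10, A)))
Add(Mul(Function('d')(9, 4), Add(38, 28)), Function('W')(5)) = Add(Mul(-5, Add(38, 28)), Mul(2, 5, Add(-10, 5))) = Add(Mul(-5, 66), Mul(2, 5, -5)) = Add(-330, -50) = -380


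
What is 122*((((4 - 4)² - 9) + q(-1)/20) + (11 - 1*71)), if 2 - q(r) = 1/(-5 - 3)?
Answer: -672403/80 ≈ -8405.0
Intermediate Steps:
q(r) = 17/8 (q(r) = 2 - 1/(-5 - 3) = 2 - 1/(-8) = 2 - 1*(-⅛) = 2 + ⅛ = 17/8)
122*((((4 - 4)² - 9) + q(-1)/20) + (11 - 1*71)) = 122*((((4 - 4)² - 9) + (17/8)/20) + (11 - 1*71)) = 122*(((0² - 9) + (17/8)*(1/20)) + (11 - 71)) = 122*(((0 - 9) + 17/160) - 60) = 122*((-9 + 17/160) - 60) = 122*(-1423/160 - 60) = 122*(-11023/160) = -672403/80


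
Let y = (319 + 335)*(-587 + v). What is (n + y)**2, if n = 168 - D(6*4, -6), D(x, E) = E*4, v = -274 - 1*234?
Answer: 512567219844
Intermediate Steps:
v = -508 (v = -274 - 234 = -508)
D(x, E) = 4*E
n = 192 (n = 168 - 4*(-6) = 168 - 1*(-24) = 168 + 24 = 192)
y = -716130 (y = (319 + 335)*(-587 - 508) = 654*(-1095) = -716130)
(n + y)**2 = (192 - 716130)**2 = (-715938)**2 = 512567219844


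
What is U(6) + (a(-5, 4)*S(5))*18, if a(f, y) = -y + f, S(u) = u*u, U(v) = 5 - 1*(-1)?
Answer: -4044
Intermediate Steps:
U(v) = 6 (U(v) = 5 + 1 = 6)
S(u) = u²
a(f, y) = f - y
U(6) + (a(-5, 4)*S(5))*18 = 6 + ((-5 - 1*4)*5²)*18 = 6 + ((-5 - 4)*25)*18 = 6 - 9*25*18 = 6 - 225*18 = 6 - 4050 = -4044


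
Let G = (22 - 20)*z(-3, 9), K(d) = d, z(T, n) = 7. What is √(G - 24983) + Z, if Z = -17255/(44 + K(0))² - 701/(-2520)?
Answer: -5265683/609840 + I*√24969 ≈ -8.6345 + 158.02*I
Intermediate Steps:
G = 14 (G = (22 - 20)*7 = 2*7 = 14)
Z = -5265683/609840 (Z = -17255/(44 + 0)² - 701/(-2520) = -17255/(44²) - 701*(-1/2520) = -17255/1936 + 701/2520 = -5265683/609840 ≈ -8.6345)
√(G - 24983) + Z = √(14 - 24983) - 5265683/609840 = √(-24969) - 5265683/609840 = I*√24969 - 5265683/609840 = -5265683/609840 + I*√24969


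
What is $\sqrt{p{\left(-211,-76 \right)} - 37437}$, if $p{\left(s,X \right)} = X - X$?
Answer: $i \sqrt{37437} \approx 193.49 i$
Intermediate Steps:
$p{\left(s,X \right)} = 0$
$\sqrt{p{\left(-211,-76 \right)} - 37437} = \sqrt{0 - 37437} = \sqrt{-37437} = i \sqrt{37437}$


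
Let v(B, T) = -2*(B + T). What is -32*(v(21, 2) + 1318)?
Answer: -40704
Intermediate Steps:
v(B, T) = -2*B - 2*T
-32*(v(21, 2) + 1318) = -32*((-2*21 - 2*2) + 1318) = -32*((-42 - 4) + 1318) = -32*(-46 + 1318) = -32*1272 = -40704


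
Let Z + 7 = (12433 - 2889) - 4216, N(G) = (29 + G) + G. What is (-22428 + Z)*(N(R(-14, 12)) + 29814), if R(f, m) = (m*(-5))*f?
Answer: -539263961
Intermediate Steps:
R(f, m) = -5*f*m (R(f, m) = (-5*m)*f = -5*f*m)
N(G) = 29 + 2*G
Z = 5321 (Z = -7 + ((12433 - 2889) - 4216) = -7 + (9544 - 4216) = -7 + 5328 = 5321)
(-22428 + Z)*(N(R(-14, 12)) + 29814) = (-22428 + 5321)*((29 + 2*(-5*(-14)*12)) + 29814) = -17107*((29 + 2*840) + 29814) = -17107*((29 + 1680) + 29814) = -17107*(1709 + 29814) = -17107*31523 = -539263961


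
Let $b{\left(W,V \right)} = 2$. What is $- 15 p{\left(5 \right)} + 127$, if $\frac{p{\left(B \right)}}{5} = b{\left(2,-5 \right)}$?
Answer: $-23$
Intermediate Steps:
$p{\left(B \right)} = 10$ ($p{\left(B \right)} = 5 \cdot 2 = 10$)
$- 15 p{\left(5 \right)} + 127 = \left(-15\right) 10 + 127 = -150 + 127 = -23$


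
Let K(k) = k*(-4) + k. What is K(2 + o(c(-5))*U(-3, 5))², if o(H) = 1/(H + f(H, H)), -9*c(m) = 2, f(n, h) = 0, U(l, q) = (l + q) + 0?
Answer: 441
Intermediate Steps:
U(l, q) = l + q
c(m) = -2/9 (c(m) = -⅑*2 = -2/9)
o(H) = 1/H (o(H) = 1/(H + 0) = 1/H)
K(k) = -3*k (K(k) = -4*k + k = -3*k)
K(2 + o(c(-5))*U(-3, 5))² = (-3*(2 + (-3 + 5)/(-2/9)))² = (-3*(2 - 9/2*2))² = (-3*(2 - 9))² = (-3*(-7))² = 21² = 441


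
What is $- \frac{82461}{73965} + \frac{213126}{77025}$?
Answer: $\frac{209162357}{126603425} \approx 1.6521$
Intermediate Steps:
$- \frac{82461}{73965} + \frac{213126}{77025} = \left(-82461\right) \frac{1}{73965} + 213126 \cdot \frac{1}{77025} = - \frac{27487}{24655} + \frac{71042}{25675} = \frac{209162357}{126603425}$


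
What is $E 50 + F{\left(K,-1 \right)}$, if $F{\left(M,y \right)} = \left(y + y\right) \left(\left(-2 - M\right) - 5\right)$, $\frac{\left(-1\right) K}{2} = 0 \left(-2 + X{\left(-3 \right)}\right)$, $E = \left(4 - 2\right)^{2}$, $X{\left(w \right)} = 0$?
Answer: $214$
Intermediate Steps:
$E = 4$ ($E = 2^{2} = 4$)
$K = 0$ ($K = - 2 \cdot 0 \left(-2 + 0\right) = - 2 \cdot 0 \left(-2\right) = \left(-2\right) 0 = 0$)
$F{\left(M,y \right)} = 2 y \left(-7 - M\right)$
$E 50 + F{\left(K,-1 \right)} = 4 \cdot 50 - - 2 \left(7 + 0\right) = 200 - \left(-2\right) 7 = 200 + 14 = 214$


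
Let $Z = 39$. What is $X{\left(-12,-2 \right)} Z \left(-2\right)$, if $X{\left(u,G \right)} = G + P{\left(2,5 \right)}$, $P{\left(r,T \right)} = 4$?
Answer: $-156$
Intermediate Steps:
$X{\left(u,G \right)} = 4 + G$ ($X{\left(u,G \right)} = G + 4 = 4 + G$)
$X{\left(-12,-2 \right)} Z \left(-2\right) = \left(4 - 2\right) 39 \left(-2\right) = 2 \left(-78\right) = -156$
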